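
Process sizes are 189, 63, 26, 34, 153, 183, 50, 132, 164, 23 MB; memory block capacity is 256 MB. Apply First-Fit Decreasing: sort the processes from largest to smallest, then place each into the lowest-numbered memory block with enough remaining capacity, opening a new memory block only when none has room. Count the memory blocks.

Sorted descending: 189, 183, 164, 153, 132, 63, 50, 34, 26, 23.
memory block 1: place 189 MB, 67 MB left
memory block 2: place 183 MB, 73 MB left
memory block 3: place 164 MB, 92 MB left
memory block 4: place 153 MB, 103 MB left
memory block 5: place 132 MB, 124 MB left
memory block 1: place 63 MB, 4 MB left
memory block 2: place 50 MB, 23 MB left
memory block 3: place 34 MB, 58 MB left
memory block 3: place 26 MB, 32 MB left
memory block 2: place 23 MB, 0 MB left
Final memory blocks: [189,63] [183,50,23] [164,34,26] [153] [132].

5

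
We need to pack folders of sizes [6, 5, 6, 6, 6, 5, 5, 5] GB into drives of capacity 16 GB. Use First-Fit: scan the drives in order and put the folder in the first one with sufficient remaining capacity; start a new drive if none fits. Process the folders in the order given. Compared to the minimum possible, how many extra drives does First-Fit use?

0

First-Fit: [6,5,5] [6,6] [6,5,5] → 3 drives.
Total size 44 GB; any packing needs at least ⌈44/16⌉ = 3 drives.
So 3 is already optimal.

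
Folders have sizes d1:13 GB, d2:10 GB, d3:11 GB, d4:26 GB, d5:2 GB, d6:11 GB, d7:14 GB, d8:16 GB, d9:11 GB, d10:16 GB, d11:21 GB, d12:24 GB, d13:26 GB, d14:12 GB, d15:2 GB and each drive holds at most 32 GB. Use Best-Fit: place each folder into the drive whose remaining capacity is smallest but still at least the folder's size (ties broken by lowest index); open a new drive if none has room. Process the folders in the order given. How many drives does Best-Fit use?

9

d1 (13 GB) → drive 1 (remaining 19 GB)
d2 (10 GB) → drive 1 (remaining 9 GB)
d3 (11 GB) → drive 2 (remaining 21 GB)
d4 (26 GB) → drive 3 (remaining 6 GB)
d5 (2 GB) → drive 3 (remaining 4 GB)
d6 (11 GB) → drive 2 (remaining 10 GB)
d7 (14 GB) → drive 4 (remaining 18 GB)
d8 (16 GB) → drive 4 (remaining 2 GB)
d9 (11 GB) → drive 5 (remaining 21 GB)
d10 (16 GB) → drive 5 (remaining 5 GB)
d11 (21 GB) → drive 6 (remaining 11 GB)
d12 (24 GB) → drive 7 (remaining 8 GB)
d13 (26 GB) → drive 8 (remaining 6 GB)
d14 (12 GB) → drive 9 (remaining 20 GB)
d15 (2 GB) → drive 4 (remaining 0 GB)
Final drives: [13,10] [11,11] [26,2] [14,16,2] [11,16] [21] [24] [26] [12].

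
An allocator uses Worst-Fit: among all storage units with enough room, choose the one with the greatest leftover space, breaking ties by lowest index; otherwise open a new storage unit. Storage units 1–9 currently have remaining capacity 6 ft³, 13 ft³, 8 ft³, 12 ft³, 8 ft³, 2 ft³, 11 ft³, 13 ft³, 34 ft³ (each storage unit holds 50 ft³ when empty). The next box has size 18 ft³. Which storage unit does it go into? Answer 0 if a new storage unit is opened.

9

Storage units with room: storage unit 9 (34 ft³).
Most room is storage unit 9 with 34 ft³ free.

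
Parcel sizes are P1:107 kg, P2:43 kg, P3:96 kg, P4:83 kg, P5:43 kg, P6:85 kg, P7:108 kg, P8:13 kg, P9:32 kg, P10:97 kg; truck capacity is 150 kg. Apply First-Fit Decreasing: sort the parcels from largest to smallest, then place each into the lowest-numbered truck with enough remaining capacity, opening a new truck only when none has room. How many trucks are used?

6 trucks

Sorted descending: 108, 107, 97, 96, 85, 83, 43, 43, 32, 13.
108 kg → truck 1 (remaining 42 kg)
107 kg → truck 2 (remaining 43 kg)
97 kg → truck 3 (remaining 53 kg)
96 kg → truck 4 (remaining 54 kg)
85 kg → truck 5 (remaining 65 kg)
83 kg → truck 6 (remaining 67 kg)
43 kg → truck 2 (remaining 0 kg)
43 kg → truck 3 (remaining 10 kg)
32 kg → truck 1 (remaining 10 kg)
13 kg → truck 4 (remaining 41 kg)
Final trucks: [108,32] [107,43] [97,43] [96,13] [85] [83].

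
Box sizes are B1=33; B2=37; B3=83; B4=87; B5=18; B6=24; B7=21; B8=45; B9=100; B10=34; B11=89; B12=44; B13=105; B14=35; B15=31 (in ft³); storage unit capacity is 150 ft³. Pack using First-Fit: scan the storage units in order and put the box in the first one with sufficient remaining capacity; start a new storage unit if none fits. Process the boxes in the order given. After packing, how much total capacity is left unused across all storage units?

Put B1 (33 ft³) in storage unit 1; 117 ft³ remain.
Put B2 (37 ft³) in storage unit 1; 80 ft³ remain.
Put B3 (83 ft³) in storage unit 2; 67 ft³ remain.
Put B4 (87 ft³) in storage unit 3; 63 ft³ remain.
Put B5 (18 ft³) in storage unit 1; 62 ft³ remain.
Put B6 (24 ft³) in storage unit 1; 38 ft³ remain.
Put B7 (21 ft³) in storage unit 1; 17 ft³ remain.
Put B8 (45 ft³) in storage unit 2; 22 ft³ remain.
Put B9 (100 ft³) in storage unit 4; 50 ft³ remain.
Put B10 (34 ft³) in storage unit 3; 29 ft³ remain.
Put B11 (89 ft³) in storage unit 5; 61 ft³ remain.
Put B12 (44 ft³) in storage unit 4; 6 ft³ remain.
Put B13 (105 ft³) in storage unit 6; 45 ft³ remain.
Put B14 (35 ft³) in storage unit 5; 26 ft³ remain.
Put B15 (31 ft³) in storage unit 6; 14 ft³ remain.
6 storage units × 150 ft³ = 900 ft³; used 786 ft³; unused 114 ft³.

114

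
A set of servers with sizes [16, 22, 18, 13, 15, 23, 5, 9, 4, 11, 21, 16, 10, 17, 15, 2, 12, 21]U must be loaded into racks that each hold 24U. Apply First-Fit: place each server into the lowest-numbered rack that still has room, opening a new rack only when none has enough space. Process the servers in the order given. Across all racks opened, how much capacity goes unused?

16U → rack 1 (remaining 8U)
22U → rack 2 (remaining 2U)
18U → rack 3 (remaining 6U)
13U → rack 4 (remaining 11U)
15U → rack 5 (remaining 9U)
23U → rack 6 (remaining 1U)
5U → rack 1 (remaining 3U)
9U → rack 4 (remaining 2U)
4U → rack 3 (remaining 2U)
11U → rack 7 (remaining 13U)
21U → rack 8 (remaining 3U)
16U → rack 9 (remaining 8U)
10U → rack 7 (remaining 3U)
17U → rack 10 (remaining 7U)
15U → rack 11 (remaining 9U)
2U → rack 1 (remaining 1U)
12U → rack 12 (remaining 12U)
21U → rack 13 (remaining 3U)
13 racks × 24U = 312U; used 250U; unused 62U.

62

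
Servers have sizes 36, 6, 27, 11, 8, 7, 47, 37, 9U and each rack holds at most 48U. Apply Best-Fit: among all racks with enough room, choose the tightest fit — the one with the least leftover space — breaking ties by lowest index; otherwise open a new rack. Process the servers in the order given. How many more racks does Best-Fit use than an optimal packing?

1

Best-Fit: [36,6] [27,11,8] [7,37] [47] [9] → 5 racks.
Total size 188U; any packing needs at least ⌈188/48⌉ = 4 racks.
An optimal packing achieves that bound: [47] [37,11] [36,9] [27,8,7,6] → 4 racks.
Excess: 5 − 4 = 1.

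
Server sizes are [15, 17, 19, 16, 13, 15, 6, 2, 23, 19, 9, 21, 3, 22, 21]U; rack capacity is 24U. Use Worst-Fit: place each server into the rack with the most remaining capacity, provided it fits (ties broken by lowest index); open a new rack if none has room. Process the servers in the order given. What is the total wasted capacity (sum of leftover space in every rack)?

15U → rack 1 (remaining 9U)
17U → rack 2 (remaining 7U)
19U → rack 3 (remaining 5U)
16U → rack 4 (remaining 8U)
13U → rack 5 (remaining 11U)
15U → rack 6 (remaining 9U)
6U → rack 5 (remaining 5U)
2U → rack 1 (remaining 7U)
23U → rack 7 (remaining 1U)
19U → rack 8 (remaining 5U)
9U → rack 6 (remaining 0U)
21U → rack 9 (remaining 3U)
3U → rack 4 (remaining 5U)
22U → rack 10 (remaining 2U)
21U → rack 11 (remaining 3U)
11 racks × 24U = 264U; used 221U; unused 43U.

43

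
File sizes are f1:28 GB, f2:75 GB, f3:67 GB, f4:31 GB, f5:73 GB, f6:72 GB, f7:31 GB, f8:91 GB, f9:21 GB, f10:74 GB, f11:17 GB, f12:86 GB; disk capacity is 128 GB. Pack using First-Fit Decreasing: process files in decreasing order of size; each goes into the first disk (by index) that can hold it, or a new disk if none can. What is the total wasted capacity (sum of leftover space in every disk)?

230

Sorted descending: 91, 86, 75, 74, 73, 72, 67, 31, 31, 28, 21, 17.
Put 91 GB in disk 1; 37 GB remain.
Put 86 GB in disk 2; 42 GB remain.
Put 75 GB in disk 3; 53 GB remain.
Put 74 GB in disk 4; 54 GB remain.
Put 73 GB in disk 5; 55 GB remain.
Put 72 GB in disk 6; 56 GB remain.
Put 67 GB in disk 7; 61 GB remain.
Put 31 GB in disk 1; 6 GB remain.
Put 31 GB in disk 2; 11 GB remain.
Put 28 GB in disk 3; 25 GB remain.
Put 21 GB in disk 3; 4 GB remain.
Put 17 GB in disk 4; 37 GB remain.
7 disks × 128 GB = 896 GB; used 666 GB; unused 230 GB.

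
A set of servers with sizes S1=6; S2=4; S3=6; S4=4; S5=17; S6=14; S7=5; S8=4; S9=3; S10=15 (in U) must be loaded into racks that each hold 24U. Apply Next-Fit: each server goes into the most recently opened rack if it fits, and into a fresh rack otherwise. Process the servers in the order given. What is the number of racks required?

rack 1: place S1 (6U), 18U left
rack 1: place S2 (4U), 14U left
rack 1: place S3 (6U), 8U left
rack 1: place S4 (4U), 4U left
rack 2: place S5 (17U), 7U left
rack 3: place S6 (14U), 10U left
rack 3: place S7 (5U), 5U left
rack 3: place S8 (4U), 1U left
rack 4: place S9 (3U), 21U left
rack 4: place S10 (15U), 6U left
Final racks: [6,4,6,4] [17] [14,5,4] [3,15].

4 racks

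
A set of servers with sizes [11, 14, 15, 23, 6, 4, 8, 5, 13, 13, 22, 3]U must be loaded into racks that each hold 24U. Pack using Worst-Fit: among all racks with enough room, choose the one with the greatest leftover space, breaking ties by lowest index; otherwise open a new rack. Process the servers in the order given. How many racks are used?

7

11U → rack 1 (remaining 13U)
14U → rack 2 (remaining 10U)
15U → rack 3 (remaining 9U)
23U → rack 4 (remaining 1U)
6U → rack 1 (remaining 7U)
4U → rack 2 (remaining 6U)
8U → rack 3 (remaining 1U)
5U → rack 1 (remaining 2U)
13U → rack 5 (remaining 11U)
13U → rack 6 (remaining 11U)
22U → rack 7 (remaining 2U)
3U → rack 5 (remaining 8U)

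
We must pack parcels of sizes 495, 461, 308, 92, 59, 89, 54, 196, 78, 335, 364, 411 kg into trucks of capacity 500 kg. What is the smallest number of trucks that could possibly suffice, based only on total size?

6

Total size = 495 + 461 + 308 + 92 + 59 + 89 + 54 + 196 + 78 + 335 + 364 + 411 = 2942 kg.
⌈2942 / 500⌉ = 6.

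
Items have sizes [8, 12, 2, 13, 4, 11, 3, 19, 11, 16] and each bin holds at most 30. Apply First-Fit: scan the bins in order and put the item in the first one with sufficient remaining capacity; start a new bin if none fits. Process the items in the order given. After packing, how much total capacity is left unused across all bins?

bin 1: place 8, 22 left
bin 1: place 12, 10 left
bin 1: place 2, 8 left
bin 2: place 13, 17 left
bin 1: place 4, 4 left
bin 2: place 11, 6 left
bin 1: place 3, 1 left
bin 3: place 19, 11 left
bin 3: place 11, 0 left
bin 4: place 16, 14 left
4 bins × 30 = 120; used 99; unused 21.

21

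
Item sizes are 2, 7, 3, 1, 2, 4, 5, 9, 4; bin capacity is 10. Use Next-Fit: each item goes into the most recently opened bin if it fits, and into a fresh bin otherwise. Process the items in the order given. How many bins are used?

5

bin 1: place 2, 8 left
bin 1: place 7, 1 left
bin 2: place 3, 7 left
bin 2: place 1, 6 left
bin 2: place 2, 4 left
bin 2: place 4, 0 left
bin 3: place 5, 5 left
bin 4: place 9, 1 left
bin 5: place 4, 6 left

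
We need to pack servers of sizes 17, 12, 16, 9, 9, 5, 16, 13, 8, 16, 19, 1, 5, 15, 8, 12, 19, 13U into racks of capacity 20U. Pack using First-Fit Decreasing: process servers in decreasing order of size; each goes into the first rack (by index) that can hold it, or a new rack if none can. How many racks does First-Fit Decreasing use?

Sorted descending: 19, 19, 17, 16, 16, 16, 15, 13, 13, 12, 12, 9, 9, 8, 8, 5, 5, 1.
19U → rack 1 (remaining 1U)
19U → rack 2 (remaining 1U)
17U → rack 3 (remaining 3U)
16U → rack 4 (remaining 4U)
16U → rack 5 (remaining 4U)
16U → rack 6 (remaining 4U)
15U → rack 7 (remaining 5U)
13U → rack 8 (remaining 7U)
13U → rack 9 (remaining 7U)
12U → rack 10 (remaining 8U)
12U → rack 11 (remaining 8U)
9U → rack 12 (remaining 11U)
9U → rack 12 (remaining 2U)
8U → rack 10 (remaining 0U)
8U → rack 11 (remaining 0U)
5U → rack 7 (remaining 0U)
5U → rack 8 (remaining 2U)
1U → rack 1 (remaining 0U)
Final racks: [19,1] [19] [17] [16] [16] [16] [15,5] [13,5] [13] [12,8] [12,8] [9,9].

12 racks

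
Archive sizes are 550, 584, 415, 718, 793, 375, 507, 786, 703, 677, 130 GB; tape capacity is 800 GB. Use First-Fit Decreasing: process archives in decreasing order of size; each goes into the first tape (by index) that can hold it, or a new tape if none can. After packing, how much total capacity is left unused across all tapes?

962

Sorted descending: 793, 786, 718, 703, 677, 584, 550, 507, 415, 375, 130.
tape 1: place 793 GB, 7 GB left
tape 2: place 786 GB, 14 GB left
tape 3: place 718 GB, 82 GB left
tape 4: place 703 GB, 97 GB left
tape 5: place 677 GB, 123 GB left
tape 6: place 584 GB, 216 GB left
tape 7: place 550 GB, 250 GB left
tape 8: place 507 GB, 293 GB left
tape 9: place 415 GB, 385 GB left
tape 9: place 375 GB, 10 GB left
tape 6: place 130 GB, 86 GB left
9 tapes × 800 GB = 7200 GB; used 6238 GB; unused 962 GB.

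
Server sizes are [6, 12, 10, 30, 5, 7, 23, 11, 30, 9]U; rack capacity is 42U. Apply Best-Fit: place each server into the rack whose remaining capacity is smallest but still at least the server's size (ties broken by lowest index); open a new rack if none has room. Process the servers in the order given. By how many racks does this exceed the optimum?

Best-Fit: [6,12,10,11] [30,5,7] [23] [30,9] → 4 racks.
Total size 143U; any packing needs at least ⌈143/42⌉ = 4 racks.
So 4 is already optimal.

0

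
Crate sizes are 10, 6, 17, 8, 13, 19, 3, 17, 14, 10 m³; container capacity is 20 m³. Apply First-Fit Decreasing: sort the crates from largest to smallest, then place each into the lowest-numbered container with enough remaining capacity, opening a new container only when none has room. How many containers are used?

7

Sorted descending: 19, 17, 17, 14, 13, 10, 10, 8, 6, 3.
19 m³ → container 1 (remaining 1 m³)
17 m³ → container 2 (remaining 3 m³)
17 m³ → container 3 (remaining 3 m³)
14 m³ → container 4 (remaining 6 m³)
13 m³ → container 5 (remaining 7 m³)
10 m³ → container 6 (remaining 10 m³)
10 m³ → container 6 (remaining 0 m³)
8 m³ → container 7 (remaining 12 m³)
6 m³ → container 4 (remaining 0 m³)
3 m³ → container 2 (remaining 0 m³)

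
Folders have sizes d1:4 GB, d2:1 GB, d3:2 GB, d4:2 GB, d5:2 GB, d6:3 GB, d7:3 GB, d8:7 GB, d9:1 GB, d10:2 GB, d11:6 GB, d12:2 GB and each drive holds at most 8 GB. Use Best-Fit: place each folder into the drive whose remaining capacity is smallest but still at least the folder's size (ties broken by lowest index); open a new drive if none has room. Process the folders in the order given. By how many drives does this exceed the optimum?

Best-Fit: [4,1,2,1] [2,2,3] [3,2] [7] [6,2] → 5 drives.
Total size 35 GB; any packing needs at least ⌈35/8⌉ = 5 drives.
So 5 is already optimal.

0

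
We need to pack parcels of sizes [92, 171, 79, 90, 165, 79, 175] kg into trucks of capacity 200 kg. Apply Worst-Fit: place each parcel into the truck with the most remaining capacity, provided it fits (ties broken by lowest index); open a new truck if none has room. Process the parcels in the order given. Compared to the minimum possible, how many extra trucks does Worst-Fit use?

Worst-Fit: [92,79] [171] [90,79] [165] [175] → 5 trucks.
Total size 851 kg; any packing needs at least ⌈851/200⌉ = 5 trucks.
So 5 is already optimal.

0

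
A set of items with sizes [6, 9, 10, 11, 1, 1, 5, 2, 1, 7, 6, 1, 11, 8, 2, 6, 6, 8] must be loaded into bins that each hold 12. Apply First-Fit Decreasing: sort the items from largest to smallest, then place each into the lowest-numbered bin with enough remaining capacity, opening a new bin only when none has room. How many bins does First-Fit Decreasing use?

9

Sorted descending: 11, 11, 10, 9, 8, 8, 7, 6, 6, 6, 6, 5, 2, 2, 1, 1, 1, 1.
11 → bin 1 (remaining 1)
11 → bin 2 (remaining 1)
10 → bin 3 (remaining 2)
9 → bin 4 (remaining 3)
8 → bin 5 (remaining 4)
8 → bin 6 (remaining 4)
7 → bin 7 (remaining 5)
6 → bin 8 (remaining 6)
6 → bin 8 (remaining 0)
6 → bin 9 (remaining 6)
6 → bin 9 (remaining 0)
5 → bin 7 (remaining 0)
2 → bin 3 (remaining 0)
2 → bin 4 (remaining 1)
1 → bin 1 (remaining 0)
1 → bin 2 (remaining 0)
1 → bin 4 (remaining 0)
1 → bin 5 (remaining 3)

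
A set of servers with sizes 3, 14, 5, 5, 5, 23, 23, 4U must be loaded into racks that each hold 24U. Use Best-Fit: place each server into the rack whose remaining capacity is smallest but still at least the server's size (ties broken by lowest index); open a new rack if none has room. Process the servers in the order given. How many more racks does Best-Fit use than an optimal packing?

0

Best-Fit: [3,14,5] [5,5,4] [23] [23] → 4 racks.
Total size 82U; any packing needs at least ⌈82/24⌉ = 4 racks.
So 4 is already optimal.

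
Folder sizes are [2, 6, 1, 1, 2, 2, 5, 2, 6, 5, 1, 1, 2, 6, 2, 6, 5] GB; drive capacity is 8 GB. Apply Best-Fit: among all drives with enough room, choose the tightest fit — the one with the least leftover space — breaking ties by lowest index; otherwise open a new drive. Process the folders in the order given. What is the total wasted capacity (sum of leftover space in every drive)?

9

Put 2 GB in drive 1; 6 GB remain.
Put 6 GB in drive 1; 0 GB remain.
Put 1 GB in drive 2; 7 GB remain.
Put 1 GB in drive 2; 6 GB remain.
Put 2 GB in drive 2; 4 GB remain.
Put 2 GB in drive 2; 2 GB remain.
Put 5 GB in drive 3; 3 GB remain.
Put 2 GB in drive 2; 0 GB remain.
Put 6 GB in drive 4; 2 GB remain.
Put 5 GB in drive 5; 3 GB remain.
Put 1 GB in drive 4; 1 GB remain.
Put 1 GB in drive 4; 0 GB remain.
Put 2 GB in drive 3; 1 GB remain.
Put 6 GB in drive 6; 2 GB remain.
Put 2 GB in drive 6; 0 GB remain.
Put 6 GB in drive 7; 2 GB remain.
Put 5 GB in drive 8; 3 GB remain.
8 drives × 8 GB = 64 GB; used 55 GB; unused 9 GB.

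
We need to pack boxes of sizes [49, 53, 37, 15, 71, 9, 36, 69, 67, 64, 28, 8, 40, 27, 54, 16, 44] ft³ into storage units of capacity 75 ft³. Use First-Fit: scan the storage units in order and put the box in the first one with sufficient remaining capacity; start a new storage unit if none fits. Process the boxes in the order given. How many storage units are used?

11

49 ft³ → storage unit 1 (remaining 26 ft³)
53 ft³ → storage unit 2 (remaining 22 ft³)
37 ft³ → storage unit 3 (remaining 38 ft³)
15 ft³ → storage unit 1 (remaining 11 ft³)
71 ft³ → storage unit 4 (remaining 4 ft³)
9 ft³ → storage unit 1 (remaining 2 ft³)
36 ft³ → storage unit 3 (remaining 2 ft³)
69 ft³ → storage unit 5 (remaining 6 ft³)
67 ft³ → storage unit 6 (remaining 8 ft³)
64 ft³ → storage unit 7 (remaining 11 ft³)
28 ft³ → storage unit 8 (remaining 47 ft³)
8 ft³ → storage unit 2 (remaining 14 ft³)
40 ft³ → storage unit 8 (remaining 7 ft³)
27 ft³ → storage unit 9 (remaining 48 ft³)
54 ft³ → storage unit 10 (remaining 21 ft³)
16 ft³ → storage unit 9 (remaining 32 ft³)
44 ft³ → storage unit 11 (remaining 31 ft³)
Final storage units: [49,15,9] [53,8] [37,36] [71] [69] [67] [64] [28,40] [27,16] [54] [44].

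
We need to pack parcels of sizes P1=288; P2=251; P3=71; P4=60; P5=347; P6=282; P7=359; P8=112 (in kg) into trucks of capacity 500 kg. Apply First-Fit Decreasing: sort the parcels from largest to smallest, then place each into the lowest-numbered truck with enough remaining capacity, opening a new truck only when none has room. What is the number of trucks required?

Sorted descending: 359, 347, 288, 282, 251, 112, 71, 60.
Put 359 kg in truck 1; 141 kg remain.
Put 347 kg in truck 2; 153 kg remain.
Put 288 kg in truck 3; 212 kg remain.
Put 282 kg in truck 4; 218 kg remain.
Put 251 kg in truck 5; 249 kg remain.
Put 112 kg in truck 1; 29 kg remain.
Put 71 kg in truck 2; 82 kg remain.
Put 60 kg in truck 2; 22 kg remain.

5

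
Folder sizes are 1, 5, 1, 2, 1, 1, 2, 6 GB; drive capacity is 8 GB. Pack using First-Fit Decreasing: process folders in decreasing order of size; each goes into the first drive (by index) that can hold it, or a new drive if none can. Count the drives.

3 drives

Sorted descending: 6, 5, 2, 2, 1, 1, 1, 1.
Put 6 GB in drive 1; 2 GB remain.
Put 5 GB in drive 2; 3 GB remain.
Put 2 GB in drive 1; 0 GB remain.
Put 2 GB in drive 2; 1 GB remain.
Put 1 GB in drive 2; 0 GB remain.
Put 1 GB in drive 3; 7 GB remain.
Put 1 GB in drive 3; 6 GB remain.
Put 1 GB in drive 3; 5 GB remain.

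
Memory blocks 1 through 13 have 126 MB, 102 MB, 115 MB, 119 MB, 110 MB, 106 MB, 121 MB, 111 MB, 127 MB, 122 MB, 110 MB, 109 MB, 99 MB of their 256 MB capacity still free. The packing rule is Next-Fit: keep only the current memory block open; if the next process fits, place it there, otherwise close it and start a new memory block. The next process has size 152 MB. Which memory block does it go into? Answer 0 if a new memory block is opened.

0

Next-Fit only looks at memory block 13, which has 99 MB free.
152 MB does not fit, so a new memory block is opened.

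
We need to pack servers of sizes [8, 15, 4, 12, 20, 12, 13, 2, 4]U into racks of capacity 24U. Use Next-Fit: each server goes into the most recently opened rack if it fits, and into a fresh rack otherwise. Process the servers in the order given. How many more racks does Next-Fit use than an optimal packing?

1

Next-Fit: [8,15] [4,12] [20] [12] [13,2,4] → 5 racks.
Total size 90U; any packing needs at least ⌈90/24⌉ = 4 racks.
An optimal packing achieves that bound: [20,4] [15,8] [13,4,2] [12,12] → 4 racks.
Excess: 5 − 4 = 1.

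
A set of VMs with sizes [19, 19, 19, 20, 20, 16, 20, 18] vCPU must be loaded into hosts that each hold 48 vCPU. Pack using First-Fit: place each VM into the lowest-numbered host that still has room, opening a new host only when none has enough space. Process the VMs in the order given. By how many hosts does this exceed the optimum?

0

First-Fit: [19,19] [19,20] [20,16] [20,18] → 4 hosts.
Total size 151 vCPU; any packing needs at least ⌈151/48⌉ = 4 hosts.
So 4 is already optimal.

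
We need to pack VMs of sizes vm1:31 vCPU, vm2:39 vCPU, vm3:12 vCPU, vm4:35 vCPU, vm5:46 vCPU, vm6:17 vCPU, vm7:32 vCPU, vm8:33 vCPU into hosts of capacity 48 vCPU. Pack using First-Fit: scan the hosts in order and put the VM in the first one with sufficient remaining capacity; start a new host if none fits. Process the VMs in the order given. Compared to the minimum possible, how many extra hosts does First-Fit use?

1

First-Fit: [31,12] [39] [35] [46] [17] [32] [33] → 7 hosts.
Total size 245 vCPU; any packing needs at least ⌈245/48⌉ = 6 hosts.
An optimal packing achieves that bound: [46] [39] [35,12] [33] [32] [31,17] → 6 hosts.
Excess: 7 − 6 = 1.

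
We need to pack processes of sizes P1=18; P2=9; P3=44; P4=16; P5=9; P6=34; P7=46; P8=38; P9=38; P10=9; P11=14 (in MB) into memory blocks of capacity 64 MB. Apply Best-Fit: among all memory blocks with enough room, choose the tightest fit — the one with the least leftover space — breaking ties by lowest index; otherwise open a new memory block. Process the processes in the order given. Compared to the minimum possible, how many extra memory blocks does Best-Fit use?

Best-Fit: [18,9,9] [44,16] [34] [46,9] [38,14] [38] → 6 memory blocks.
Total size 275 MB; any packing needs at least ⌈275/64⌉ = 5 memory blocks.
An optimal packing achieves that bound: [46,18] [44,16] [38,14,9] [38,9,9] [34] → 5 memory blocks.
Excess: 6 − 5 = 1.

1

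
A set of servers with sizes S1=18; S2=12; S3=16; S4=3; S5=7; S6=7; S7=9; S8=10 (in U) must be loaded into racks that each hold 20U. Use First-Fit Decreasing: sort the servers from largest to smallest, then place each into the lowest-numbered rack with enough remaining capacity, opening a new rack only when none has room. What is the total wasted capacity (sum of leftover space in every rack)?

Sorted descending: 18, 16, 12, 10, 9, 7, 7, 3.
Put 18U in rack 1; 2U remain.
Put 16U in rack 2; 4U remain.
Put 12U in rack 3; 8U remain.
Put 10U in rack 4; 10U remain.
Put 9U in rack 4; 1U remain.
Put 7U in rack 3; 1U remain.
Put 7U in rack 5; 13U remain.
Put 3U in rack 2; 1U remain.
5 racks × 20U = 100U; used 82U; unused 18U.

18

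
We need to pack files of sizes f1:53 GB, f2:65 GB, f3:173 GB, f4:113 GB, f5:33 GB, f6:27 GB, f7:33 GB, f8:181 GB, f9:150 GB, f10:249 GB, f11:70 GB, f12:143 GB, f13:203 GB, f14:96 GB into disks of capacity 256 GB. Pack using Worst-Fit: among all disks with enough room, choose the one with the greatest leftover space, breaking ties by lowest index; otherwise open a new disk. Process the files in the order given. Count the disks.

f1 (53 GB) → disk 1 (remaining 203 GB)
f2 (65 GB) → disk 1 (remaining 138 GB)
f3 (173 GB) → disk 2 (remaining 83 GB)
f4 (113 GB) → disk 1 (remaining 25 GB)
f5 (33 GB) → disk 2 (remaining 50 GB)
f6 (27 GB) → disk 2 (remaining 23 GB)
f7 (33 GB) → disk 3 (remaining 223 GB)
f8 (181 GB) → disk 3 (remaining 42 GB)
f9 (150 GB) → disk 4 (remaining 106 GB)
f10 (249 GB) → disk 5 (remaining 7 GB)
f11 (70 GB) → disk 4 (remaining 36 GB)
f12 (143 GB) → disk 6 (remaining 113 GB)
f13 (203 GB) → disk 7 (remaining 53 GB)
f14 (96 GB) → disk 6 (remaining 17 GB)
Final disks: [53,65,113] [173,33,27] [33,181] [150,70] [249] [143,96] [203].

7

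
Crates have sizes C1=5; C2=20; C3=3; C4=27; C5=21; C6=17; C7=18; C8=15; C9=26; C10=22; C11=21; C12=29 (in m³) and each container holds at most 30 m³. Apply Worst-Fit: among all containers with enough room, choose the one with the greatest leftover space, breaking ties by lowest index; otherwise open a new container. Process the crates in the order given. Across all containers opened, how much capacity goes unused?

76

container 1: place C1 (5 m³), 25 m³ left
container 1: place C2 (20 m³), 5 m³ left
container 1: place C3 (3 m³), 2 m³ left
container 2: place C4 (27 m³), 3 m³ left
container 3: place C5 (21 m³), 9 m³ left
container 4: place C6 (17 m³), 13 m³ left
container 5: place C7 (18 m³), 12 m³ left
container 6: place C8 (15 m³), 15 m³ left
container 7: place C9 (26 m³), 4 m³ left
container 8: place C10 (22 m³), 8 m³ left
container 9: place C11 (21 m³), 9 m³ left
container 10: place C12 (29 m³), 1 m³ left
10 containers × 30 m³ = 300 m³; used 224 m³; unused 76 m³.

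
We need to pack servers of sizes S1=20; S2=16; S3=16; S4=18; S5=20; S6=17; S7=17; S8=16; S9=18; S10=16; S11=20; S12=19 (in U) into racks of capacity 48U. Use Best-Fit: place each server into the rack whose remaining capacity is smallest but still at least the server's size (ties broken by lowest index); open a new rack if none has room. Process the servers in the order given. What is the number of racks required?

rack 1: place S1 (20U), 28U left
rack 1: place S2 (16U), 12U left
rack 2: place S3 (16U), 32U left
rack 2: place S4 (18U), 14U left
rack 3: place S5 (20U), 28U left
rack 3: place S6 (17U), 11U left
rack 4: place S7 (17U), 31U left
rack 4: place S8 (16U), 15U left
rack 5: place S9 (18U), 30U left
rack 5: place S10 (16U), 14U left
rack 6: place S11 (20U), 28U left
rack 6: place S12 (19U), 9U left

6 racks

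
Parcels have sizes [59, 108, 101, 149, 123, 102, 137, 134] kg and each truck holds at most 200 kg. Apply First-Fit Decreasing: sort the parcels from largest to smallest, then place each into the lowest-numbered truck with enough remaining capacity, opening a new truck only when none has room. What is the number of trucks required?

Sorted descending: 149, 137, 134, 123, 108, 102, 101, 59.
Put 149 kg in truck 1; 51 kg remain.
Put 137 kg in truck 2; 63 kg remain.
Put 134 kg in truck 3; 66 kg remain.
Put 123 kg in truck 4; 77 kg remain.
Put 108 kg in truck 5; 92 kg remain.
Put 102 kg in truck 6; 98 kg remain.
Put 101 kg in truck 7; 99 kg remain.
Put 59 kg in truck 2; 4 kg remain.
Final trucks: [149] [137,59] [134] [123] [108] [102] [101].

7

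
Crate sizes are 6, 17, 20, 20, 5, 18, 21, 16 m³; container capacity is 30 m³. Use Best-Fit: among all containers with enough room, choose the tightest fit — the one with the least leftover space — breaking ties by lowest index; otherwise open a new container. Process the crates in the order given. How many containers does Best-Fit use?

6 containers

Put 6 m³ in container 1; 24 m³ remain.
Put 17 m³ in container 1; 7 m³ remain.
Put 20 m³ in container 2; 10 m³ remain.
Put 20 m³ in container 3; 10 m³ remain.
Put 5 m³ in container 1; 2 m³ remain.
Put 18 m³ in container 4; 12 m³ remain.
Put 21 m³ in container 5; 9 m³ remain.
Put 16 m³ in container 6; 14 m³ remain.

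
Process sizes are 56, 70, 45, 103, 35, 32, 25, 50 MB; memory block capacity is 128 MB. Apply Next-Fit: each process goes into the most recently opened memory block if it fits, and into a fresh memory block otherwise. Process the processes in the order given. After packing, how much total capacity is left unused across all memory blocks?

memory block 1: place 56 MB, 72 MB left
memory block 1: place 70 MB, 2 MB left
memory block 2: place 45 MB, 83 MB left
memory block 3: place 103 MB, 25 MB left
memory block 4: place 35 MB, 93 MB left
memory block 4: place 32 MB, 61 MB left
memory block 4: place 25 MB, 36 MB left
memory block 5: place 50 MB, 78 MB left
5 memory blocks × 128 MB = 640 MB; used 416 MB; unused 224 MB.

224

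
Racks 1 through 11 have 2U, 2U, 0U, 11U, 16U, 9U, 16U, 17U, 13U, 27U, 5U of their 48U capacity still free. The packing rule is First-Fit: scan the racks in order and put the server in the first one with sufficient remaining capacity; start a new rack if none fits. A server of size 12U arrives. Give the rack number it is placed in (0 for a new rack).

Racks with room: rack 5 (16U), rack 7 (16U), rack 8 (17U), rack 9 (13U), rack 10 (27U).
The first with room is rack 5.

5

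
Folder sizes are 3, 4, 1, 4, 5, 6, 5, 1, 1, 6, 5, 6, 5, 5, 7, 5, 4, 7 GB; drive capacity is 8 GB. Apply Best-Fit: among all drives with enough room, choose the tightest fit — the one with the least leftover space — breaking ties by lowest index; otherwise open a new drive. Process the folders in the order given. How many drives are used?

13 drives

Put 3 GB in drive 1; 5 GB remain.
Put 4 GB in drive 1; 1 GB remain.
Put 1 GB in drive 1; 0 GB remain.
Put 4 GB in drive 2; 4 GB remain.
Put 5 GB in drive 3; 3 GB remain.
Put 6 GB in drive 4; 2 GB remain.
Put 5 GB in drive 5; 3 GB remain.
Put 1 GB in drive 4; 1 GB remain.
Put 1 GB in drive 4; 0 GB remain.
Put 6 GB in drive 6; 2 GB remain.
Put 5 GB in drive 7; 3 GB remain.
Put 6 GB in drive 8; 2 GB remain.
Put 5 GB in drive 9; 3 GB remain.
Put 5 GB in drive 10; 3 GB remain.
Put 7 GB in drive 11; 1 GB remain.
Put 5 GB in drive 12; 3 GB remain.
Put 4 GB in drive 2; 0 GB remain.
Put 7 GB in drive 13; 1 GB remain.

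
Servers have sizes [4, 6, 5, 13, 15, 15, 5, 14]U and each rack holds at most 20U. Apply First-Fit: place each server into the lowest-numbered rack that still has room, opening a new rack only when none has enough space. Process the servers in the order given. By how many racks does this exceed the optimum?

First-Fit: [4,6,5,5] [13] [15] [15] [14] → 5 racks.
Total size 77U; any packing needs at least ⌈77/20⌉ = 4 racks.
An optimal packing achieves that bound: [15,5] [15,5] [14,6] [13,4] → 4 racks.
Excess: 5 − 4 = 1.

1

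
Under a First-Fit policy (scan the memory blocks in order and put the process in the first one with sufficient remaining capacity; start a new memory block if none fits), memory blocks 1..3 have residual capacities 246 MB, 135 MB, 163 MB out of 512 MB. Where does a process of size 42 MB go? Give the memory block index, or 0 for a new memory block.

Memory blocks with room: memory block 1 (246 MB), memory block 2 (135 MB), memory block 3 (163 MB).
The first with room is memory block 1.

1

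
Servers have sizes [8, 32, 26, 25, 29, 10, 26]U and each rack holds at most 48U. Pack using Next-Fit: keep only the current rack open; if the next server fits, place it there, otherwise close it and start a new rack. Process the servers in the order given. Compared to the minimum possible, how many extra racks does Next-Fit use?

0

Next-Fit: [8,32] [26] [25] [29,10] [26] → 5 racks.
5 servers exceed 24U (half the capacity), and no two of those can share a rack, so at least 5 racks are needed.
So 5 is already optimal.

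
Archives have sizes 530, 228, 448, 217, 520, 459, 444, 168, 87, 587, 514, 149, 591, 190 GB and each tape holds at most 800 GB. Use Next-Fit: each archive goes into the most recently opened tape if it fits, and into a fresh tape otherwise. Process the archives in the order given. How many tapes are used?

8 tapes

Put 530 GB in tape 1; 270 GB remain.
Put 228 GB in tape 1; 42 GB remain.
Put 448 GB in tape 2; 352 GB remain.
Put 217 GB in tape 2; 135 GB remain.
Put 520 GB in tape 3; 280 GB remain.
Put 459 GB in tape 4; 341 GB remain.
Put 444 GB in tape 5; 356 GB remain.
Put 168 GB in tape 5; 188 GB remain.
Put 87 GB in tape 5; 101 GB remain.
Put 587 GB in tape 6; 213 GB remain.
Put 514 GB in tape 7; 286 GB remain.
Put 149 GB in tape 7; 137 GB remain.
Put 591 GB in tape 8; 209 GB remain.
Put 190 GB in tape 8; 19 GB remain.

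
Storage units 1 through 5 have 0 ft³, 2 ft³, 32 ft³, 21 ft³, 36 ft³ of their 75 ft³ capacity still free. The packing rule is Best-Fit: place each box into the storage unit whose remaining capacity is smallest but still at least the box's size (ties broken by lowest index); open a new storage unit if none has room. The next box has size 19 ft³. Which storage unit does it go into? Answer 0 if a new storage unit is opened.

Storage units with room: storage unit 3 (32 ft³), storage unit 4 (21 ft³), storage unit 5 (36 ft³).
Tightest fit is storage unit 4 with 21 ft³ free.

4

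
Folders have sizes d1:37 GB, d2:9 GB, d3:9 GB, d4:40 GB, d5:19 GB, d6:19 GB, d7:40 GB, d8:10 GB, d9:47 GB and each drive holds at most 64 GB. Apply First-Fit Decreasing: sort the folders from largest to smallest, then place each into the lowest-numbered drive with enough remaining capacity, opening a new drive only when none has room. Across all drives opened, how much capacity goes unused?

Sorted descending: 47, 40, 40, 37, 19, 19, 10, 9, 9.
47 GB → drive 1 (remaining 17 GB)
40 GB → drive 2 (remaining 24 GB)
40 GB → drive 3 (remaining 24 GB)
37 GB → drive 4 (remaining 27 GB)
19 GB → drive 2 (remaining 5 GB)
19 GB → drive 3 (remaining 5 GB)
10 GB → drive 1 (remaining 7 GB)
9 GB → drive 4 (remaining 18 GB)
9 GB → drive 4 (remaining 9 GB)
4 drives × 64 GB = 256 GB; used 230 GB; unused 26 GB.

26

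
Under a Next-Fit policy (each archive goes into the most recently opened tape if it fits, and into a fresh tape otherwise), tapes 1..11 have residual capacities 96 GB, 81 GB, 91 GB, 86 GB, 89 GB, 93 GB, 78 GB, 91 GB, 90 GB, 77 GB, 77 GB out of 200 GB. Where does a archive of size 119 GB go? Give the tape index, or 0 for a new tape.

0

Next-Fit only looks at tape 11, which has 77 GB free.
119 GB does not fit, so a new tape is opened.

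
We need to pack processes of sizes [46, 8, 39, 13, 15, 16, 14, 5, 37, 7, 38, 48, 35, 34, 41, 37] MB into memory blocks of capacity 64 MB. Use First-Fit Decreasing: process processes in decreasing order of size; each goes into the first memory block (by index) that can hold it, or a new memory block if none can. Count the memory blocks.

Sorted descending: 48, 46, 41, 39, 38, 37, 37, 35, 34, 16, 15, 14, 13, 8, 7, 5.
memory block 1: place 48 MB, 16 MB left
memory block 2: place 46 MB, 18 MB left
memory block 3: place 41 MB, 23 MB left
memory block 4: place 39 MB, 25 MB left
memory block 5: place 38 MB, 26 MB left
memory block 6: place 37 MB, 27 MB left
memory block 7: place 37 MB, 27 MB left
memory block 8: place 35 MB, 29 MB left
memory block 9: place 34 MB, 30 MB left
memory block 1: place 16 MB, 0 MB left
memory block 2: place 15 MB, 3 MB left
memory block 3: place 14 MB, 9 MB left
memory block 4: place 13 MB, 12 MB left
memory block 3: place 8 MB, 1 MB left
memory block 4: place 7 MB, 5 MB left
memory block 4: place 5 MB, 0 MB left
Final memory blocks: [48,16] [46,15] [41,14,8] [39,13,7,5] [38] [37] [37] [35] [34].

9 memory blocks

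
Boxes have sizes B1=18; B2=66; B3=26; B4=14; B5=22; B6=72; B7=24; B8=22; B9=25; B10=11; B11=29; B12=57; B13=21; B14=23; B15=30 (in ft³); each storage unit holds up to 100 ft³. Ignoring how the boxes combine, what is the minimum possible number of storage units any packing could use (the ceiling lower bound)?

Total size = 18 + 66 + 26 + 14 + 22 + 72 + 24 + 22 + 25 + 11 + 29 + 57 + 21 + 23 + 30 = 460 ft³.
⌈460 / 100⌉ = 5.

5 storage units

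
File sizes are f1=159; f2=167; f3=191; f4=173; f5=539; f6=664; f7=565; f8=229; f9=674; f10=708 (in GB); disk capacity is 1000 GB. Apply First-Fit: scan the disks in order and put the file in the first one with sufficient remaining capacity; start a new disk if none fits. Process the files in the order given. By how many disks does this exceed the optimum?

First-Fit: [159,167,191,173,229] [539] [664] [565] [674] [708] → 6 disks.
Total size 4069 GB; any packing needs at least ⌈4069/1000⌉ = 5 disks.
An optimal packing achieves that bound: [708,229] [674,191] [664,173,159] [565,167] [539] → 5 disks.
Excess: 6 − 5 = 1.

1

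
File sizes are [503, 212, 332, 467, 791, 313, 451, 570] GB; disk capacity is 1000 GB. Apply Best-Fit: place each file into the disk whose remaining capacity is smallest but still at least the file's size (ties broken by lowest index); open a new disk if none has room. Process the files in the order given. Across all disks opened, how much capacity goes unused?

1361

503 GB → disk 1 (remaining 497 GB)
212 GB → disk 1 (remaining 285 GB)
332 GB → disk 2 (remaining 668 GB)
467 GB → disk 2 (remaining 201 GB)
791 GB → disk 3 (remaining 209 GB)
313 GB → disk 4 (remaining 687 GB)
451 GB → disk 4 (remaining 236 GB)
570 GB → disk 5 (remaining 430 GB)
5 disks × 1000 GB = 5000 GB; used 3639 GB; unused 1361 GB.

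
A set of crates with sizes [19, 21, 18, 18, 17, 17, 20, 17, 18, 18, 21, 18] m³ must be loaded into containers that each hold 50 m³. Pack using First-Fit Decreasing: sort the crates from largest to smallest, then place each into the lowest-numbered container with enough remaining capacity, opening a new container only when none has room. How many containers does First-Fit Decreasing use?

6 containers

Sorted descending: 21, 21, 20, 19, 18, 18, 18, 18, 18, 17, 17, 17.
container 1: place 21 m³, 29 m³ left
container 1: place 21 m³, 8 m³ left
container 2: place 20 m³, 30 m³ left
container 2: place 19 m³, 11 m³ left
container 3: place 18 m³, 32 m³ left
container 3: place 18 m³, 14 m³ left
container 4: place 18 m³, 32 m³ left
container 4: place 18 m³, 14 m³ left
container 5: place 18 m³, 32 m³ left
container 5: place 17 m³, 15 m³ left
container 6: place 17 m³, 33 m³ left
container 6: place 17 m³, 16 m³ left
Final containers: [21,21] [20,19] [18,18] [18,18] [18,17] [17,17].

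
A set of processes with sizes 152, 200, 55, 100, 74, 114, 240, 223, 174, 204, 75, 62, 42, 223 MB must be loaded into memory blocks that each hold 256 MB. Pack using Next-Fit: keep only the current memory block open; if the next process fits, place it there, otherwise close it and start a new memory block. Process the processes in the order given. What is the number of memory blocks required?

152 MB → memory block 1 (remaining 104 MB)
200 MB → memory block 2 (remaining 56 MB)
55 MB → memory block 2 (remaining 1 MB)
100 MB → memory block 3 (remaining 156 MB)
74 MB → memory block 3 (remaining 82 MB)
114 MB → memory block 4 (remaining 142 MB)
240 MB → memory block 5 (remaining 16 MB)
223 MB → memory block 6 (remaining 33 MB)
174 MB → memory block 7 (remaining 82 MB)
204 MB → memory block 8 (remaining 52 MB)
75 MB → memory block 9 (remaining 181 MB)
62 MB → memory block 9 (remaining 119 MB)
42 MB → memory block 9 (remaining 77 MB)
223 MB → memory block 10 (remaining 33 MB)

10 memory blocks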